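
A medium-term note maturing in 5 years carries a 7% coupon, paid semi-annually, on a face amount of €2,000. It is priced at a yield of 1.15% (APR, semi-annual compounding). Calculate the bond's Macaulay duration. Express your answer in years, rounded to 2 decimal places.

4.40 years

Periodic yield y = 0.00575. Discount each cash flow and weight by its period:
  t   CF        PV=CF/(1+0.00575)^t    t·PV
  1        70.00        69.5998        69.5998
  2        70.00        69.2019       138.4038
  3        70.00        68.8063       206.4188
  4        70.00        68.4129       273.6515
  5        70.00        68.0218       340.1088
  6        70.00        67.6329       405.7972
  7        70.00        67.2462       470.7234
  8        70.00        66.8617       534.8940
  9        70.00        66.4795       598.3154
  10    2,070.00     1,954.6542    19,546.5418
  Σ                  2,566.9171    22,584.4544
Price P = Σ PV = 2,566.9171.
Macaulay duration = Σ(t·PV) / P = 22,584.4544 / 2,566.9171 = 8.79828 half-year periods.
In years: 8.79828 / 2 = 4.39914 years.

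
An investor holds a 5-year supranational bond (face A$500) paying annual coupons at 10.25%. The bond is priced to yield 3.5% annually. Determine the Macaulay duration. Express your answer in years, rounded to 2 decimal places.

Periodic yield y = 0.035. Discount each cash flow and weight by its year:
  t   CF        PV=CF/(1+0.035)^t    t·PV
  1        51.25        49.5169        49.5169
  2        51.25        47.8424        95.6848
  3        51.25        46.2246       138.6737
  4        51.25        44.6614       178.6457
  5       551.25       464.1377     2,320.6885
  Σ                    652.3830     2,783.2096
Price P = Σ PV = 652.3830.
Macaulay duration = Σ(t·PV) / P = 2,783.2096 / 652.3830 = 4.26622 years.

4.27 years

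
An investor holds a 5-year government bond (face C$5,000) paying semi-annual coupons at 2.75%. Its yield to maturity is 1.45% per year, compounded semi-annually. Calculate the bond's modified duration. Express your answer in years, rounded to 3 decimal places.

4.682 years

Periodic yield y = 0.00725. First find Macaulay duration:
  t   CF        PV=CF/(1+0.00725)^t    t·PV
  1        68.75        68.2552        68.2552
  2        68.75        67.7639       135.5277
  3        68.75        67.2761       201.8283
  4        68.75        66.7919       267.1675
  5        68.75        66.3111       331.5556
  6        68.75        65.8338       395.0029
  7        68.75        65.3600       457.5197
  8        68.75        64.8895       519.1161
  9        68.75        64.4224       579.8020
  10    5,068.75     4,715.5039    47,155.0393
  Σ                  5,312.4078    50,110.8143
P = 5,312.4078; Macaulay duration = 50,110.8143 / 5,312.4078 = 9.43279 half-year periods = 4.71639 years.
Modified duration = D_Mac / (1 + y) = 4.71639 / 1.00725 = 4.68245 years.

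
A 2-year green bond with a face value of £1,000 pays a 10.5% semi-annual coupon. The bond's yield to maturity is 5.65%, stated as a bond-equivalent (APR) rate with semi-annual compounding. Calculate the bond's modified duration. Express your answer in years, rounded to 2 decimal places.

1.81 years

Periodic yield y = 0.02825. First find Macaulay duration:
  t   CF        PV=CF/(1+0.02825)^t    t·PV
  1        52.50        51.0576        51.0576
  2        52.50        49.6549        99.3097
  3        52.50        48.2907       144.8720
  4     1,052.50       941.5150     3,766.0599
  Σ                  1,090.5181     4,061.2992
P = 1,090.5181; Macaulay duration = 4,061.2992 / 1,090.5181 = 3.72419 half-year periods = 1.86210 years.
Modified duration = D_Mac / (1 + y) = 1.86210 / 1.02825 = 1.81094 years.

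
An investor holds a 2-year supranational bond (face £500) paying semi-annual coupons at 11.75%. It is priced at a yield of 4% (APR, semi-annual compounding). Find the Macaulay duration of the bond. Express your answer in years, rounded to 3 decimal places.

1.851 years

Periodic yield y = 0.02. Discount each cash flow and weight by its period:
  t   CF        PV=CF/(1+0.02)^t    t·PV
  1       29.375        28.7990        28.7990
  2       29.375        28.2343        56.4687
  3       29.375        27.6807        83.0422
  4      529.375       489.0607     1,956.2427
  Σ                    573.7747     2,124.5525
Price P = Σ PV = 573.7747.
Macaulay duration = Σ(t·PV) / P = 2,124.5525 / 573.7747 = 3.70276 half-year periods.
In years: 3.70276 / 2 = 1.85138 years.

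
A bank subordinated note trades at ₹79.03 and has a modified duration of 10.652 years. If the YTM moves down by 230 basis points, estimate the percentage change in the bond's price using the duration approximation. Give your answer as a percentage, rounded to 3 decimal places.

Duration approximation: ΔP/P ≈ -D_mod · Δy = -10.652 × (-0.023) = +0.244996.
As a percentage: +24.4996%.

+24.500%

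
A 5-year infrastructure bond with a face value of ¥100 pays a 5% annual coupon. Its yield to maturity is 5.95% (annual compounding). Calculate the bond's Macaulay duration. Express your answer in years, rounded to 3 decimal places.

4.535 years

Periodic yield y = 0.0595. Discount each cash flow and weight by its year:
  t   CF        PV=CF/(1+0.0595)^t    t·PV
  1         5.00         4.7192         4.7192
  2         5.00         4.4542         8.9084
  3         5.00         4.2040        12.6121
  4         5.00         3.9679        15.8718
  5       105.00        78.6474       393.2371
  Σ                     95.9928       435.3486
Price P = Σ PV = 95.9928.
Macaulay duration = Σ(t·PV) / P = 435.3486 / 95.9928 = 4.53522 years.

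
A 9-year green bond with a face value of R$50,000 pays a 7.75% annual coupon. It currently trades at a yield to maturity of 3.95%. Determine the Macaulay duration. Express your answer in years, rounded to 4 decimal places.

7.0836 years

Periodic yield y = 0.0395. Discount each cash flow and weight by its year:
  t   CF        PV=CF/(1+0.0395)^t    t·PV
  1     3,875.00     3,727.7537     3,727.7537
  2     3,875.00     3,586.1027     7,172.2053
  3     3,875.00     3,449.8342    10,349.5027
  4     3,875.00     3,318.7438    13,274.9754
  5     3,875.00     3,192.6348    15,963.1738
  6     3,875.00     3,071.3177    18,427.9063
  7     3,875.00     2,954.6106    20,682.2742
  8     3,875.00     2,842.3382    22,738.7059
  9    53,875.00    38,016.0369   342,144.3318
  Σ                 64,159.3726   454,480.8291
Price P = Σ PV = 64,159.3726.
Macaulay duration = Σ(t·PV) / P = 454,480.8291 / 64,159.3726 = 7.08362 years.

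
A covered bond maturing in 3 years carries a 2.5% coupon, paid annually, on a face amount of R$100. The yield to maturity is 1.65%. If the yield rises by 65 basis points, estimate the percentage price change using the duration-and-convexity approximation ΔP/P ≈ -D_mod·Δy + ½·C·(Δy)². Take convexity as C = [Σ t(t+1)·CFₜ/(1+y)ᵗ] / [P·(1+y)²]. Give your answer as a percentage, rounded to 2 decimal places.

-1.85%

With y = 0.0165:
  t   CF        PV=CF/(1+0.0165)^t    t·PV        t(t+1)·PV
  1         2.50         2.4594         2.4594           4.9188
  2         2.50         2.4195         4.8390          14.5170
  3       102.50        97.5892       292.7676       1,171.0703
  Σ                    102.4681       300.0660       1,190.5061
P = 102.4681; D_Mac = 2.92838 yrs; D_mod = 2.88085 yrs; C = 11.24419.
Duration effect: -2.88085 × (+0.0065) = -0.018726
Convexity effect: 0.5 × 11.24419 × (0.0065)² = +0.0002375
ΔP/P ≈ -0.018726 + 0.0002375 = -0.018488 = -1.8488%.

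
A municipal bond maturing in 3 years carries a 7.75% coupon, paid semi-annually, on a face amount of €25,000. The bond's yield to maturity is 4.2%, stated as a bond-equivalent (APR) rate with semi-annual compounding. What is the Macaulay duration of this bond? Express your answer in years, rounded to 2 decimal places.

2.75 years

Periodic yield y = 0.021. Discount each cash flow and weight by its period:
  t   CF        PV=CF/(1+0.021)^t    t·PV
  1       968.75       948.8247       948.8247
  2       968.75       929.3092     1,858.6184
  3       968.75       910.1951     2,730.5853
  4       968.75       891.4741     3,565.8965
  5       968.75       873.1382     4,365.6912
  6    25,968.75    22,924.3269   137,545.9614
  Σ                 27,477.2682   151,015.5775
Price P = Σ PV = 27,477.2682.
Macaulay duration = Σ(t·PV) / P = 151,015.5775 / 27,477.2682 = 5.49602 half-year periods.
In years: 5.49602 / 2 = 2.74801 years.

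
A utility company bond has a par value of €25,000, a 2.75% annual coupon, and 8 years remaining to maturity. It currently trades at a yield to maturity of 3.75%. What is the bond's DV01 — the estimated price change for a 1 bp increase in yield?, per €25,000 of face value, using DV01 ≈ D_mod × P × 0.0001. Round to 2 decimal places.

Periodic yield y = 0.0375.
  t   CF        PV=CF/(1+0.0375)^t    t·PV
  1       687.50       662.6506       662.6506
  2       687.50       638.6994     1,277.3988
  3       687.50       615.6139     1,846.8416
  4       687.50       593.3628     2,373.4510
  5       687.50       571.9159     2,859.5795
  6       687.50       551.2442     3,307.4655
  7       687.50       531.3198     3,719.2383
  8    25,687.50    19,134.4946   153,075.9570
  Σ                 23,299.3011   169,122.5822
P = 23,299.3011; D_Mac = 7.25870 yrs; D_mod = 6.99634 yrs.
DV01 ≈ 6.99634 × 23,299.3011 × 0.0001 = 16.300972.

€16.30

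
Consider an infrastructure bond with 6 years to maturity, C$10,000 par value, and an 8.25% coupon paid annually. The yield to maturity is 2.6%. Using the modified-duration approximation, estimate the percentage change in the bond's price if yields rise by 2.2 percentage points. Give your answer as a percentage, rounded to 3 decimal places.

-10.957%

Periodic yield y = 0.026. Modified duration first:
  t   CF        PV=CF/(1+0.026)^t    t·PV
  1       825.00       804.0936       804.0936
  2       825.00       783.7169     1,567.4339
  3       825.00       763.8567     2,291.5700
  4       825.00       744.4997     2,977.9987
  5       825.00       725.6332     3,628.1660
  6    10,825.00     9,279.9095    55,679.4569
  Σ                 13,101.7095    66,948.7190
P = 13,101.7095; D_Mac = 5.10992 yrs; D_mod = 5.10992/(1+0.026) = 4.98043 yrs.
ΔP/P ≈ -D_mod · Δy = -4.98043 × (+0.022) = -0.109569 = -10.9569%.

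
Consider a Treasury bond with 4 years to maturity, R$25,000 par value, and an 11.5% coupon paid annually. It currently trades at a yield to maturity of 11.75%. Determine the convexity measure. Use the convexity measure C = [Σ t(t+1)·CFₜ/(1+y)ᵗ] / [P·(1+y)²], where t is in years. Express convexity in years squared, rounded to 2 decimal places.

With y = 0.1175:
  t   CF        PV=CF/(1+0.1175)^t    t·PV        t(t+1)·PV
  1     2,875.00     2,572.7069     2,572.7069       5,145.4139
  2     2,875.00     2,302.1986     4,604.3972      13,813.1916
  3     2,875.00     2,060.1330     6,180.3989      24,721.5957
  4    27,875.00    17,874.1233    71,496.4931     357,482.4655
  Σ                 24,809.1618    84,853.9962     401,162.6666
P = 24,809.1618.
Convexity = Σ t(t+1)·PV / [P·(1+y)²] = 401,162.6666 / (24,809.1618 × 1.248806) = 12.94832.

12.95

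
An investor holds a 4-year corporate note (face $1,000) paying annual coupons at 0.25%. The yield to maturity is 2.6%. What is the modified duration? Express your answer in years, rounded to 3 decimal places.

3.883 years

Periodic yield y = 0.026. First find Macaulay duration:
  t   CF        PV=CF/(1+0.026)^t    t·PV
  1         2.50         2.4366         2.4366
  2         2.50         2.3749         4.7498
  3         2.50         2.3147         6.9442
  4     1,002.50       904.6799     3,618.7196
  Σ                    911.8062     3,632.8502
P = 911.8062; Macaulay duration = 3,632.8502 / 911.8062 = 3.98424 years.
Modified duration = D_Mac / (1 + y) = 3.98424 / 1.026 = 3.88327 years.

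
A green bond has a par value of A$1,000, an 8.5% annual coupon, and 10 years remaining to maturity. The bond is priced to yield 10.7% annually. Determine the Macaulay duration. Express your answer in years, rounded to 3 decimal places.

Periodic yield y = 0.107. Discount each cash flow and weight by its year:
  t   CF        PV=CF/(1+0.107)^t    t·PV
  1        85.00        76.7841        76.7841
  2        85.00        69.3623       138.7247
  3        85.00        62.6579       187.9738
  4        85.00        56.6016       226.4063
  5        85.00        51.1306       255.6530
  6        85.00        46.1884       277.1306
  7        85.00        41.7240       292.0678
  8        85.00        37.6910       301.5282
  9        85.00        34.0479       306.4311
  10    1,085.00       392.6029     3,926.0292
  Σ                    868.7908     5,988.7287
Price P = Σ PV = 868.7908.
Macaulay duration = Σ(t·PV) / P = 5,988.7287 / 868.7908 = 6.89318 years.

6.893 years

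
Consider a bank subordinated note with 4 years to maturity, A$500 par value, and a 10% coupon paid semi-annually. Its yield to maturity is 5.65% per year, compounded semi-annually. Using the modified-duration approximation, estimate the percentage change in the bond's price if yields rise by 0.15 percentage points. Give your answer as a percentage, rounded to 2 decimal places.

Periodic yield y = 0.02825. Modified duration first:
  t   CF        PV=CF/(1+0.02825)^t    t·PV
  1        25.00        24.3132        24.3132
  2        25.00        23.6452        47.2904
  3        25.00        22.9956        68.9867
  4        25.00        22.3638        89.4551
  5        25.00        21.7494       108.7468
  6        25.00        21.1518       126.9109
  7        25.00        20.5707       143.9949
  8       525.00       420.1163     3,360.9306
  Σ                    576.9059     3,970.6284
P = 576.9059; D_Mac = 6.88263 half-year periods = 3.44131 yrs; D_mod = 3.44131/(1+0.02825) = 3.34677 yrs.
ΔP/P ≈ -D_mod · Δy = -3.34677 × (+0.0015) = -0.005020 = -0.5020%.

-0.50%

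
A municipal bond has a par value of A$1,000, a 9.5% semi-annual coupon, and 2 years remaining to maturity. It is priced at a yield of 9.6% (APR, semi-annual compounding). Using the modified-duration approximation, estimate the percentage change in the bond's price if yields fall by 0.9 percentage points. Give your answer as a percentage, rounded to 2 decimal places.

Periodic yield y = 0.048. Modified duration first:
  t   CF        PV=CF/(1+0.048)^t    t·PV
  1        47.50        45.3244        45.3244
  2        47.50        43.2485        86.4970
  3        47.50        41.2677       123.8030
  4     1,047.50       868.3782     3,473.5127
  Σ                    998.2188     3,729.1371
P = 998.2188; D_Mac = 3.73579 half-year periods = 1.86790 yrs; D_mod = 1.86790/(1+0.048) = 1.78234 yrs.
ΔP/P ≈ -D_mod · Δy = -1.78234 × (-0.009) = +0.016041 = +1.6041%.

+1.60%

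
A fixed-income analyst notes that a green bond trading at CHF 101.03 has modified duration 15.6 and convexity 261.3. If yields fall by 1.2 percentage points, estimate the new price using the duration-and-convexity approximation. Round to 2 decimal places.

CHF 121.84

Duration effect: -D_mod·Δy = -15.6 × (-0.012) = +0.187200
Convexity effect: ½·C·(Δy)² = 0.5 × 261.3 × (-0.012)² = +0.0188136
ΔP/P ≈ +0.187200 + 0.0188136 = +0.2060136
New price ≈ 101.03 × (1 + 0.2060136) = 121.843554008.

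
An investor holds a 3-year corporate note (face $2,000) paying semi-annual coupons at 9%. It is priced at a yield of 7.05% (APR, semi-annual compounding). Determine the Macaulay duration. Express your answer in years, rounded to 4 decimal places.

2.7038 years

Periodic yield y = 0.03525. Discount each cash flow and weight by its period:
  t   CF        PV=CF/(1+0.03525)^t    t·PV
  1        90.00        86.9355        86.9355
  2        90.00        83.9754       167.9508
  3        90.00        81.1160       243.3481
  4        90.00        78.3541       313.4163
  5        90.00        75.6861       378.4307
  6     2,090.00     1,697.7543    10,186.5261
  Σ                  2,103.8215    11,376.6075
Price P = Σ PV = 2,103.8215.
Macaulay duration = Σ(t·PV) / P = 11,376.6075 / 2,103.8215 = 5.40759 half-year periods.
In years: 5.40759 / 2 = 2.70380 years.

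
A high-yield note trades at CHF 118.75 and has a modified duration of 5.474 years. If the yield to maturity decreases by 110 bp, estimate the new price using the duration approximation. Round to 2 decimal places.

CHF 125.90

Duration approximation: ΔP/P ≈ -D_mod · Δy = -5.474 × (-0.011) = +0.060214.
New price ≈ 118.75 × (1 + 0.060214) = 125.9004125.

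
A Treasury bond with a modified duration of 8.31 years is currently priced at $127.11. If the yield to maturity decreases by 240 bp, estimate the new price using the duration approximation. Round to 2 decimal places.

$152.46

Duration approximation: ΔP/P ≈ -D_mod · Δy = -8.31 × (-0.024) = +0.199440.
New price ≈ 127.11 × (1 + 0.199440) = 152.4608184.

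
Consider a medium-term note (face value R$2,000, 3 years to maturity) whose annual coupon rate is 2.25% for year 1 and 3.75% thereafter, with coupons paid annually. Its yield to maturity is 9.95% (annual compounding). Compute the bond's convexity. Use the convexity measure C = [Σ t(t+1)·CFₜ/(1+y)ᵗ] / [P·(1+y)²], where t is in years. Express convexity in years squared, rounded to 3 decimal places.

With y = 0.0995:
  t   CF        PV=CF/(1+0.0995)^t    t·PV        t(t+1)·PV
  1        45.00        40.9277        40.9277          81.8554
  2        75.00        62.0399       124.0797         372.2391
  3     2,075.00     1,561.1060     4,683.3181      18,733.2723
  Σ                  1,664.0736     4,848.3255      19,187.3668
P = 1,664.0736.
Convexity = Σ t(t+1)·PV / [P·(1+y)²] = 19,187.3668 / (1,664.0736 × 1.208900) = 9.53789.

9.538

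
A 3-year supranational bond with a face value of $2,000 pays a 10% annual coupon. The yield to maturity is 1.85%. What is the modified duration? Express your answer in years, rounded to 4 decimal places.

2.7129 years

Periodic yield y = 0.0185. First find Macaulay duration:
  t   CF        PV=CF/(1+0.0185)^t    t·PV
  1       200.00       196.3672       196.3672
  2       200.00       192.8004       385.6008
  3     2,200.00     2,082.2822     6,246.8465
  Σ                  2,471.4498     6,828.8145
P = 2,471.4498; Macaulay duration = 6,828.8145 / 2,471.4498 = 2.76308 years.
Modified duration = D_Mac / (1 + y) = 2.76308 / 1.0185 = 2.71289 years.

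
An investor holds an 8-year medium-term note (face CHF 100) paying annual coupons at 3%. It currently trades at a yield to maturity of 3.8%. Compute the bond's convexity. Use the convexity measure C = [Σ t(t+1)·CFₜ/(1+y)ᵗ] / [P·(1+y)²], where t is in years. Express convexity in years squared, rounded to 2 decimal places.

With y = 0.038:
  t   CF        PV=CF/(1+0.038)^t    t·PV        t(t+1)·PV
  1         3.00         2.8902         2.8902           5.7803
  2         3.00         2.7844         5.5687          16.7062
  3         3.00         2.6824         8.0473          32.1892
  4         3.00         2.5842        10.3369          51.6847
  5         3.00         2.4896        12.4481          74.6888
  6         3.00         2.3985        14.3909         100.7364
  7         3.00         2.3107        16.1748         129.3981
  8       103.00        76.4290       611.4323       5,502.8908
  Σ                     94.5690       681.2893       5,914.0745
P = 94.5690.
Convexity = Σ t(t+1)·PV / [P·(1+y)²] = 5,914.0745 / (94.5690 × 1.077444) = 58.04210.

58.04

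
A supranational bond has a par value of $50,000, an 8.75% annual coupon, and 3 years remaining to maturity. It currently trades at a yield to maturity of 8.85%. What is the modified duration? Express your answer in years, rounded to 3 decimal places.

Periodic yield y = 0.0885. First find Macaulay duration:
  t   CF        PV=CF/(1+0.0885)^t    t·PV
  1     4,375.00     4,019.2926     4,019.2926
  2     4,375.00     3,692.5058     7,385.0117
  3    54,375.00    42,161.2977   126,483.8931
  Σ                 49,873.0962   137,888.1974
P = 49,873.0962; Macaulay duration = 137,888.1974 / 49,873.0962 = 2.76478 years.
Modified duration = D_Mac / (1 + y) = 2.76478 / 1.0885 = 2.53999 years.

2.540 years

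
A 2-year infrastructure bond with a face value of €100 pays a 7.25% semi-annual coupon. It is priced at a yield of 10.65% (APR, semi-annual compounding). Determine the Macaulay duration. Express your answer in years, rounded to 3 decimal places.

1.894 years

Periodic yield y = 0.05325. Discount each cash flow and weight by its period:
  t   CF        PV=CF/(1+0.05325)^t    t·PV
  1        3.625         3.4417         3.4417
  2        3.625         3.2677         6.5354
  3        3.625         3.1025         9.3075
  4      103.625        84.2052       336.8206
  Σ                     94.0171       356.1053
Price P = Σ PV = 94.0171.
Macaulay duration = Σ(t·PV) / P = 356.1053 / 94.0171 = 3.78766 half-year periods.
In years: 3.78766 / 2 = 1.89383 years.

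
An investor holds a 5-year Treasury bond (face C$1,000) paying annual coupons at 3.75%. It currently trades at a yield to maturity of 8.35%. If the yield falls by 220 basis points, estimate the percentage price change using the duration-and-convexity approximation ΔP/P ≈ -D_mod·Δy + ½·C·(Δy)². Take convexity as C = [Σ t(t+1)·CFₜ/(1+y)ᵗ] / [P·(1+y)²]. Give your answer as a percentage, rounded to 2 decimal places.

With y = 0.0835:
  t   CF        PV=CF/(1+0.0835)^t    t·PV        t(t+1)·PV
  1        37.50        34.6101        34.6101          69.2201
  2        37.50        31.9428        63.8857         191.6570
  3        37.50        29.4812        88.4435         353.7739
  4        37.50        27.2092       108.8368         544.1838
  5     1,037.50       694.7740     3,473.8698      20,843.2185
  Σ                    818.0172     3,769.6457      22,002.0533
P = 818.0172; D_Mac = 4.60827 yrs; D_mod = 4.25314 yrs; C = 22.91094.
Duration effect: -4.25314 × (-0.022) = +0.093569
Convexity effect: 0.5 × 22.91094 × (-0.022)² = +0.0055444
ΔP/P ≈ +0.093569 + 0.0055444 = +0.099113 = +9.9113%.

+9.91%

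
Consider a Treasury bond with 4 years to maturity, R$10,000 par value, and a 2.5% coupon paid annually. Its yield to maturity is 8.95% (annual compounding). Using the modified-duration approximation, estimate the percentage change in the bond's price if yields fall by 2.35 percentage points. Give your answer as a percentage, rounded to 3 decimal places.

+8.272%

Periodic yield y = 0.0895. Modified duration first:
  t   CF        PV=CF/(1+0.0895)^t    t·PV
  1       250.00       229.4631       229.4631
  2       250.00       210.6132       421.2264
  3       250.00       193.3118       579.9353
  4    10,250.00     7,274.6973    29,098.7892
  Σ                  7,908.0853    30,329.4139
P = 7,908.0853; D_Mac = 3.83524 yrs; D_mod = 3.83524/(1+0.0895) = 3.52018 yrs.
ΔP/P ≈ -D_mod · Δy = -3.52018 × (-0.0235) = +0.082724 = +8.2724%.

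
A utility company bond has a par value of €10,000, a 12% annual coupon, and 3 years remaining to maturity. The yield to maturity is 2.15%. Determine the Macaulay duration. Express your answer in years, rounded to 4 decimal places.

2.7273 years

Periodic yield y = 0.0215. Discount each cash flow and weight by its year:
  t   CF        PV=CF/(1+0.0215)^t    t·PV
  1     1,200.00     1,174.7430     1,174.7430
  2     1,200.00     1,150.0176     2,300.0353
  3    11,200.00    10,507.5849    31,522.7548
  Σ                 12,832.3456    34,997.5332
Price P = Σ PV = 12,832.3456.
Macaulay duration = Σ(t·PV) / P = 34,997.5332 / 12,832.3456 = 2.72729 years.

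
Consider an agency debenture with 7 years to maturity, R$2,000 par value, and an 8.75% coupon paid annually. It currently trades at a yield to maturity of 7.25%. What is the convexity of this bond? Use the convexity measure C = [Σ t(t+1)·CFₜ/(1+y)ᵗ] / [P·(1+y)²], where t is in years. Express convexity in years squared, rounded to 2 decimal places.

35.71

With y = 0.0725:
  t   CF        PV=CF/(1+0.0725)^t    t·PV        t(t+1)·PV
  1       175.00       163.1702       163.1702         326.3403
  2       175.00       152.1400       304.2800         912.8401
  3       175.00       141.8555       425.5665       1,702.2659
  4       175.00       132.2662       529.0648       2,645.3238
  5       175.00       123.3251       616.6256       3,699.7536
  6       175.00       114.9885       689.9307       4,829.5152
  7     2,175.00     1,332.5336     9,327.7349      74,621.8793
  Σ                  2,160.2790    12,056.3727      88,737.9181
P = 2,160.2790.
Convexity = Σ t(t+1)·PV / [P·(1+y)²] = 88,737.9181 / (2,160.2790 × 1.150256) = 35.71123.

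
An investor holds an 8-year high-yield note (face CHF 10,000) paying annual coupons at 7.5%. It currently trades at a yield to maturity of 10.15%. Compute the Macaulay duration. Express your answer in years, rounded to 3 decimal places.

6.147 years

Periodic yield y = 0.1015. Discount each cash flow and weight by its year:
  t   CF        PV=CF/(1+0.1015)^t    t·PV
  1       750.00       680.8897       680.8897
  2       750.00       618.1477     1,236.2954
  3       750.00       561.1872     1,683.5616
  4       750.00       509.4754     2,037.9018
  5       750.00       462.5288     2,312.6439
  6       750.00       419.9081     2,519.4486
  7       750.00       381.2148     2,668.5036
  8    10,750.00     4,960.5799    39,684.6395
  Σ                  8,593.9317    52,823.8841
Price P = Σ PV = 8,593.9317.
Macaulay duration = Σ(t·PV) / P = 52,823.8841 / 8,593.9317 = 6.14665 years.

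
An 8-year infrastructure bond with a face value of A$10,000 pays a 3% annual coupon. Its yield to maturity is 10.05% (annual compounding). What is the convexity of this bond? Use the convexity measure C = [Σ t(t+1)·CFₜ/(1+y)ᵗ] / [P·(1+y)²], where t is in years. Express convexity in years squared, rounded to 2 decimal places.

With y = 0.1005:
  t   CF        PV=CF/(1+0.1005)^t    t·PV        t(t+1)·PV
  1       300.00       272.6034       272.6034         545.2067
  2       300.00       247.7086       495.4173       1,486.2519
  3       300.00       225.0874       675.2621       2,701.0484
  4       300.00       204.5319       818.1276       4,090.6381
  5       300.00       185.8536       929.2681       5,575.6085
  6       300.00       168.8811     1,013.2864       7,093.0050
  7       300.00       153.4585     1,074.2094       8,593.6756
  8    10,300.00     4,787.5889    38,300.7110     344,706.3994
  Σ                  6,245.7133    43,578.8854     374,791.8335
P = 6,245.7133.
Convexity = Σ t(t+1)·PV / [P·(1+y)²] = 374,791.8335 / (6,245.7133 × 1.211100) = 49.54821.

49.55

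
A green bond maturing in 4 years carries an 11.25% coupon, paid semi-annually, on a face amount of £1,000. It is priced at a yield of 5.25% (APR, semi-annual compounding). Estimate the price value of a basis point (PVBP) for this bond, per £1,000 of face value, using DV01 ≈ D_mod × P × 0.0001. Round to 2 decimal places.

Periodic yield y = 0.02625.
  t   CF        PV=CF/(1+0.02625)^t    t·PV
  1        56.25        54.8112        54.8112
  2        56.25        53.4092       106.8184
  3        56.25        52.0431       156.1292
  4        56.25        50.7119       202.8476
  5        56.25        49.4148       247.0738
  6        56.25        48.1508       288.9048
  7        56.25        46.9192       328.4342
  8     1,056.25       858.5021     6,868.0168
  Σ                  1,213.9622     8,253.0360
P = 1,213.9622; D_Mac = 6.79843 half-year periods = 3.39921 yrs; D_mod = 3.31227 yrs.
DV01 ≈ 3.31227 × 1,213.9622 × 0.0001 = 0.402097.

£0.40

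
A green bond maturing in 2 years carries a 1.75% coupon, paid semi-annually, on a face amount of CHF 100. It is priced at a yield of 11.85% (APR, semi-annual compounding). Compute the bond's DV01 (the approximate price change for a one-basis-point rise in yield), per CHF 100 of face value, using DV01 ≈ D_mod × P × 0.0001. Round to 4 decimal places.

CHF 0.0153

Periodic yield y = 0.05925.
  t   CF        PV=CF/(1+0.05925)^t    t·PV
  1        0.875         0.8261         0.8261
  2        0.875         0.7799         1.5597
  3        0.875         0.7362         2.2087
  4      100.875        80.1290       320.5160
  Σ                     82.4711       325.1104
P = 82.4711; D_Mac = 3.94211 half-year periods = 1.97106 yrs; D_mod = 1.86080 yrs.
DV01 ≈ 1.86080 × 82.4711 × 0.0001 = 0.015346.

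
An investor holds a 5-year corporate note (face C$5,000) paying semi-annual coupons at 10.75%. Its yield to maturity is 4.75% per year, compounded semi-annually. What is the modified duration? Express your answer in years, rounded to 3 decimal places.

Periodic yield y = 0.02375. First find Macaulay duration:
  t   CF        PV=CF/(1+0.02375)^t    t·PV
  1       268.75       262.5153       262.5153
  2       268.75       256.4252       512.8503
  3       268.75       250.4764       751.4291
  4       268.75       244.6655       978.6622
  5       268.75       238.9895     1,194.9477
  6       268.75       233.4452     1,400.6713
  7       268.75       228.0295     1,596.2066
  8       268.75       222.7395     1,781.9156
  9       268.75       217.5721     1,958.1491
  10    5,268.75     4,166.4718    41,664.7178
  Σ                  6,321.3300    52,102.0650
P = 6,321.3300; Macaulay duration = 52,102.0650 / 6,321.3300 = 8.24226 half-year periods = 4.12113 years.
Modified duration = D_Mac / (1 + y) = 4.12113 / 1.02375 = 4.02553 years.

4.026 years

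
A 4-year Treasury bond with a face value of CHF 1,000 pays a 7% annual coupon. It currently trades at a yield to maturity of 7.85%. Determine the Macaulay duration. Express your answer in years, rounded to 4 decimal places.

3.6183 years

Periodic yield y = 0.0785. Discount each cash flow and weight by its year:
  t   CF        PV=CF/(1+0.0785)^t    t·PV
  1        70.00        64.9050        64.9050
  2        70.00        60.1808       120.3615
  3        70.00        55.8004       167.4013
  4     1,070.00       790.8665     3,163.4660
  Σ                    971.7527     3,516.1338
Price P = Σ PV = 971.7527.
Macaulay duration = Σ(t·PV) / P = 3,516.1338 / 971.7527 = 3.61834 years.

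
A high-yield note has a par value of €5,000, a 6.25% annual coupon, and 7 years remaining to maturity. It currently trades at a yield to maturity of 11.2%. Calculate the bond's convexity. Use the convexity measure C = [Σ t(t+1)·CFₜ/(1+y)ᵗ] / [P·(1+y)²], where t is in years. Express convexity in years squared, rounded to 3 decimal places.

34.285

With y = 0.112:
  t   CF        PV=CF/(1+0.112)^t    t·PV        t(t+1)·PV
  1       312.50       281.0252       281.0252         562.0504
  2       312.50       252.7205       505.4410       1,516.3229
  3       312.50       227.2666       681.7999       2,727.1995
  4       312.50       204.3765       817.5058       4,087.5292
  5       312.50       183.7918       918.9589       5,513.7534
  6       312.50       165.2804       991.6823       6,941.7759
  7     5,312.50     2,526.7684    17,687.3786     141,499.0289
  Σ                  3,841.2293    21,883.7916     162,847.6602
P = 3,841.2293.
Convexity = Σ t(t+1)·PV / [P·(1+y)²] = 162,847.6602 / (3,841.2293 × 1.236544) = 34.28481.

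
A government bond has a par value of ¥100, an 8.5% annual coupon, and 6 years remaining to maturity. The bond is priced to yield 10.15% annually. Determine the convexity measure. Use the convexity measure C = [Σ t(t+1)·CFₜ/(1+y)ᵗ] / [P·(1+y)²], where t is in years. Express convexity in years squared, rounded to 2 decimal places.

With y = 0.1015:
  t   CF        PV=CF/(1+0.1015)^t    t·PV        t(t+1)·PV
  1         8.50         7.7167         7.7167          15.4335
  2         8.50         7.0057        14.0113          42.0340
  3         8.50         6.3601        19.0804          76.3215
  4         8.50         5.7741        23.0962         115.4811
  5         8.50         5.2420        26.2100         157.2598
  6       108.50        60.7467       364.4802       2,551.3616
  Σ                     92.8453       454.5949       2,957.8915
P = 92.8453.
Convexity = Σ t(t+1)·PV / [P·(1+y)²] = 2,957.8915 / (92.8453 × 1.213302) = 26.25750.

26.26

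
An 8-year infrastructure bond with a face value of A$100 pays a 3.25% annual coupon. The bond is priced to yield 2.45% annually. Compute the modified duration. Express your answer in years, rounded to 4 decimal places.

Periodic yield y = 0.0245. First find Macaulay duration:
  t   CF        PV=CF/(1+0.0245)^t    t·PV
  1         3.25         3.1723         3.1723
  2         3.25         3.0964         6.1928
  3         3.25         3.0224         9.0671
  4         3.25         2.9501        11.8004
  5         3.25         2.8795        14.3977
  6         3.25         2.8107        16.8641
  7         3.25         2.7435        19.2043
  8       103.25        85.0735       680.5881
  Σ                    105.7484       761.2867
P = 105.7484; Macaulay duration = 761.2867 / 105.7484 = 7.19904 years.
Modified duration = D_Mac / (1 + y) = 7.19904 / 1.0245 = 7.02688 years.

7.0269 years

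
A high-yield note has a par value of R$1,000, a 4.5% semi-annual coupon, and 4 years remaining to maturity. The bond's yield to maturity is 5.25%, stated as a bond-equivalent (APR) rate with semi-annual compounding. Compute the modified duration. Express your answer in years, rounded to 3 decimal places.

3.606 years

Periodic yield y = 0.02625. First find Macaulay duration:
  t   CF        PV=CF/(1+0.02625)^t    t·PV
  1        22.50        21.9245        21.9245
  2        22.50        21.3637        42.7274
  3        22.50        20.8172        62.4517
  4        22.50        20.2848        81.1390
  5        22.50        19.7659        98.8295
  6        22.50        19.2603       115.5619
  7        22.50        18.7677       131.3737
  8     1,022.50       831.0707     6,648.5654
  Σ                    973.2547     7,202.5731
P = 973.2547; Macaulay duration = 7,202.5731 / 973.2547 = 7.40050 half-year periods = 3.70025 years.
Modified duration = D_Mac / (1 + y) = 3.70025 / 1.02625 = 3.60560 years.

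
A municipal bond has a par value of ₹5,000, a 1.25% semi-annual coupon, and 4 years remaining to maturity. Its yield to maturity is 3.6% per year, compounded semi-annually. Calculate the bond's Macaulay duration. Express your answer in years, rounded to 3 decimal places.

Periodic yield y = 0.018. Discount each cash flow and weight by its period:
  t   CF        PV=CF/(1+0.018)^t    t·PV
  1        31.25        30.6974        30.6974
  2        31.25        30.1547        60.3093
  3        31.25        29.6215        88.8644
  4        31.25        29.0977       116.3909
  5        31.25        28.5832       142.9161
  6        31.25        28.0778       168.4669
  7        31.25        27.5814       193.0695
  8     5,031.25     4,362.0805    34,896.6438
  Σ                  4,565.8942    35,697.3584
Price P = Σ PV = 4,565.8942.
Macaulay duration = Σ(t·PV) / P = 35,697.3584 / 4,565.8942 = 7.81826 half-year periods.
In years: 7.81826 / 2 = 3.90913 years.

3.909 years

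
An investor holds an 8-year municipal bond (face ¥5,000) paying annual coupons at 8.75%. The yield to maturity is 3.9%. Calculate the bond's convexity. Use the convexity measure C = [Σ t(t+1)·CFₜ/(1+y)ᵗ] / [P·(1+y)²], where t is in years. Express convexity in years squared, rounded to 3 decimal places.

With y = 0.039:
  t   CF        PV=CF/(1+0.039)^t    t·PV        t(t+1)·PV
  1       437.50       421.0780       421.0780         842.1559
  2       437.50       405.2723       810.5447       2,431.6340
  3       437.50       390.0600     1,170.1800       4,680.7200
  4       437.50       375.4187     1,501.6747       7,508.3734
  5       437.50       361.3269     1,806.6346      10,839.8076
  6       437.50       347.7641     2,086.5847      14,606.0930
  7       437.50       334.7104     2,342.9729      18,743.7832
  8     5,437.50     4,003.8232    32,030.5854     288,275.2689
  Σ                  6,639.4536    42,170.2550     347,927.8361
P = 6,639.4536.
Convexity = Σ t(t+1)·PV / [P·(1+y)²] = 347,927.8361 / (6,639.4536 × 1.079521) = 48.54290.

48.543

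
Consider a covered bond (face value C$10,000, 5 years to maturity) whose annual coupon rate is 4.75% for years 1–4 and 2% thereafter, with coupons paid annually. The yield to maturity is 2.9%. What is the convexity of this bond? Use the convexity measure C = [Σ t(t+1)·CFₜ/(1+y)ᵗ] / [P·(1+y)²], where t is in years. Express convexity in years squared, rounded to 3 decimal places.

With y = 0.029:
  t   CF        PV=CF/(1+0.029)^t    t·PV        t(t+1)·PV
  1       475.00       461.6132       461.6132         923.2264
  2       475.00       448.6037       897.2074       2,691.6223
  3       475.00       435.9608     1,307.8825       5,231.5301
  4       475.00       423.6743     1,694.6972       8,473.4858
  5    10,200.00     8,841.4460    44,207.2299     265,243.3795
  Σ                 10,611.2980    48,568.6302     282,563.2441
P = 10,611.2980.
Convexity = Σ t(t+1)·PV / [P·(1+y)²] = 282,563.2441 / (10,611.2980 × 1.058841) = 25.14875.

25.149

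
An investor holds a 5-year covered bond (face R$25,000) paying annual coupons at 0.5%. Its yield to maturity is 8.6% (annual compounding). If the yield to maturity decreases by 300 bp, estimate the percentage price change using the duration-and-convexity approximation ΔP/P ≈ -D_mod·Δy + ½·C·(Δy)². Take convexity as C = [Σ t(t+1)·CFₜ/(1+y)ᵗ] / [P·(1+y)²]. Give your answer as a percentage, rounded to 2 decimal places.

+14.77%

With y = 0.086:
  t   CF        PV=CF/(1+0.086)^t    t·PV        t(t+1)·PV
  1       125.00       115.1013       115.1013         230.2026
  2       125.00       105.9865       211.9729         635.9187
  3       125.00        97.5934       292.7803       1,171.1210
  4       125.00        89.8650       359.4601       1,797.3006
  5    25,125.00    16,632.4775    83,162.3874     498,974.3245
  Σ                 17,041.0237    84,141.7020     502,808.8674
P = 17,041.0237; D_Mac = 4.93760 yrs; D_mod = 4.54659 yrs; C = 25.01771.
Duration effect: -4.54659 × (-0.03) = +0.136398
Convexity effect: 0.5 × 25.01771 × (-0.03)² = +0.0112580
ΔP/P ≈ +0.136398 + 0.0112580 = +0.147656 = +14.7656%.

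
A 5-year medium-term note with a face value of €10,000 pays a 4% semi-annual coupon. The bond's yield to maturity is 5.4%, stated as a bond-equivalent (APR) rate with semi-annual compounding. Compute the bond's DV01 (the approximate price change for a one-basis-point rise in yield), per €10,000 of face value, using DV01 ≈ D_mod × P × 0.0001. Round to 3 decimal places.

€4.175

Periodic yield y = 0.027.
  t   CF        PV=CF/(1+0.027)^t    t·PV
  1       200.00       194.7420       194.7420
  2       200.00       189.6222       379.2443
  3       200.00       184.6370       553.9109
  4       200.00       179.7828       719.1313
  5       200.00       175.0563       875.2816
  6       200.00       170.4541     1,022.7243
  7       200.00       165.9728     1,161.8095
  8       200.00       161.6093     1,292.8747
  9       200.00       157.3606     1,416.2454
  10   10,200.00     7,814.4018    78,144.0176
  Σ                  9,393.6388    85,759.9817
P = 9,393.6388; D_Mac = 9.12958 half-year periods = 4.56479 yrs; D_mod = 4.44478 yrs.
DV01 ≈ 4.44478 × 9,393.6388 × 0.0001 = 4.175267.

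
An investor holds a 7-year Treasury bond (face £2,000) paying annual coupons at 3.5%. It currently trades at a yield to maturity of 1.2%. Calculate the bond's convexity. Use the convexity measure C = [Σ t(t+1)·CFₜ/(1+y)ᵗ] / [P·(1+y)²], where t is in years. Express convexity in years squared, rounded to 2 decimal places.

With y = 0.012:
  t   CF        PV=CF/(1+0.012)^t    t·PV        t(t+1)·PV
  1        70.00        69.1700        69.1700         138.3399
  2        70.00        68.3498       136.6995         410.0986
  3        70.00        67.5393       202.6179         810.4715
  4        70.00        66.7384       266.9537       1,334.7686
  5        70.00        65.9471       329.7353       1,978.4120
  6        70.00        65.1651       390.9905       2,736.9336
  7     2,070.00     1,904.1746    13,329.2219     106,633.7752
  Σ                  2,307.0842    14,725.3888     114,042.7993
P = 2,307.0842.
Convexity = Σ t(t+1)·PV / [P·(1+y)²] = 114,042.7993 / (2,307.0842 × 1.024144) = 48.26623.

48.27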